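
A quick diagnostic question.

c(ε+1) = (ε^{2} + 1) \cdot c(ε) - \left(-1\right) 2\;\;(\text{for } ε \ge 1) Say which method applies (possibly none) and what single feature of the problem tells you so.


Diagnosis: a summation factor — normalize by the running product of ε^{2} + 1: the left side becomes a difference, and differences sum.


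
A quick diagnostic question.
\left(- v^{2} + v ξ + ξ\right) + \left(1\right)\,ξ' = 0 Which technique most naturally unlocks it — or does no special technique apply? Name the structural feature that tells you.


Verdict: a linear integrating factor — the unknown enters only to the first power against a nonzero forcing term — the integrating-factor template applies directly.


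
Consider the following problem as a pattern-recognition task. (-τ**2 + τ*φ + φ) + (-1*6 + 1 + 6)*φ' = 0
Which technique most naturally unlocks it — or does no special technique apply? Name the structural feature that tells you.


Method: a linear integrating factor — linear in the unknown with genuine forcing: multiply through by the exponential of the integrated coefficient and the left side closes into one derivative.


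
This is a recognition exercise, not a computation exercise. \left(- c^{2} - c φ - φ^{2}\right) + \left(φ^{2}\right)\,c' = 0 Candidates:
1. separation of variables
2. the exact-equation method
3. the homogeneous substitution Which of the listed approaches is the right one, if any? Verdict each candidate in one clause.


Verdict: the homogeneous substitution — the slope's numerator and denominator have matching total degree, so it depends only on c/φ and the ratio substitution collapses it.
- separation of variables — no division isolates the independent variable from the unknown.
- the exact-equation method — exactness fails on the nose — the mixed partials do not match.
- the homogeneous substitution — a fit — the right tool for this form.


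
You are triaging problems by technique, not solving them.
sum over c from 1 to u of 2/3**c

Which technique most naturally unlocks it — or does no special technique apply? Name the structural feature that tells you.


Verdict: the geometric series formula — consecutive terms stand in a fixed index-free ratio — the geometric sum formula closes it.


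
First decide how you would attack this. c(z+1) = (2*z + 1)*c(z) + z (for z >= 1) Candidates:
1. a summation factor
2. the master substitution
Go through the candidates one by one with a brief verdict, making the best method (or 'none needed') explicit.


Diagnosis: a summation factor — it is first-order linear but the coefficient 2*z + 1 depends on the index, so multiply through by a summation factor to telescope it.
- a summation factor: applies; the problem has the shape this method handles.
- the master substitution — the recursive argument is a shift of the index, not a fixed fraction of it.


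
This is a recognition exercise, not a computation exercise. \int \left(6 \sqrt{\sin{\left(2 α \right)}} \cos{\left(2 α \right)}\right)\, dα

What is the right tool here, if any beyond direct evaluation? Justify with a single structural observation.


Best approach: u-substitution — viewed as a product, the integrand is a composition evaluated at \sin{\left(2 α \right)} times (a constant multiple of) that inner expression's derivative, so u = \sin{\left(2 α \right)} makes it elementary.


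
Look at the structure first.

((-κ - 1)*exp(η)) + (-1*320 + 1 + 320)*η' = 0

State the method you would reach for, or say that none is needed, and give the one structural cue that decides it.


Diagnosis: separation of variables — one side of the product carries the independent variable, the other the unknown — the textbook separation shape.


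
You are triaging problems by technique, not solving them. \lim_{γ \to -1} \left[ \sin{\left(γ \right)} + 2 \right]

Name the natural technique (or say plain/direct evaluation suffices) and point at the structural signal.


Technique: no special technique — the expression is continuous at the evaluation point — substitute directly; no indeterminate form appears.


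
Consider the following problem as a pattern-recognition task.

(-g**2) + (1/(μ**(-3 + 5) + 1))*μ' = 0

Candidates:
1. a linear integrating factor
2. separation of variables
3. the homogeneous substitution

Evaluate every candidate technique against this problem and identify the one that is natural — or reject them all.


Best approach: separation of variables — all dependence on the two variables factors apart, the defining separable shape.
- a linear integrating factor — the unknown enters nonlinearly (through a power, a denominator, or a transcendental function), which the linear integrating-factor recipe cannot absorb as-is — any repair would come from a preliminary substitution, not the factor.
- separation of variables: applies; the problem has the shape this method handles.
- the homogeneous substitution: the slope does not depend on the ratio of the variables alone.


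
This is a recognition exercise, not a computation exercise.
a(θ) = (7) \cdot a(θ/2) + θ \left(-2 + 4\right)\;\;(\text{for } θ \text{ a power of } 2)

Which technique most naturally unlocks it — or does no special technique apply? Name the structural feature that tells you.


Method: the master substitution — the argument contracts 2-fold per step: reindex θ exponentially and solve the linear recurrence in the new index.


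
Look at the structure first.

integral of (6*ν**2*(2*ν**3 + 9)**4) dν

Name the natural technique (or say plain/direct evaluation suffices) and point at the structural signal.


Method: u-substitution — read it as f(2*ν**3 + 9) times a constant multiple of d(2*ν**3 + 9): one substitution, u = 2*ν**3 + 9, finishes it. Brute-force expansion works too — the substitution sees the structure instead of grinding through terms.


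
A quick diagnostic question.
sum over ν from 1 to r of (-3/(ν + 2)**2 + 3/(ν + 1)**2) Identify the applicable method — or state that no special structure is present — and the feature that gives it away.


Best approach: telescoping — the summand is built as 3/(ν + 1)**2 minus its own successor — adjacent terms annihilate down the line.


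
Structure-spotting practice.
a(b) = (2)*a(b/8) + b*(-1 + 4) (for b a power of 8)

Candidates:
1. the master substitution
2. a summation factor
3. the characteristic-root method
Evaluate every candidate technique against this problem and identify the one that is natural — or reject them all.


Diagnosis: the master substitution — the argument b/8 divides the index by 8; the standard b = 8^m substitution converts it to a constant-shift recurrence.
- the master substitution — a fit — the right tool for this form.
- a summation factor — the recursion divides its index rather than shifting it — there is no previous-term chain for a summation factor to telescope.
- the characteristic-root method — the recursion divides its index rather than shifting it — outside the constant-shift family the root method covers.


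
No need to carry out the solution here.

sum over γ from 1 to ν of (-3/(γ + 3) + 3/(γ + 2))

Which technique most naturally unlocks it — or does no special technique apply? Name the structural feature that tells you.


Verdict: telescoping — this sum is a zipper: each term contributes 3/(γ + 2) and removes the next index's value, which the following term puts back, closing term by term.


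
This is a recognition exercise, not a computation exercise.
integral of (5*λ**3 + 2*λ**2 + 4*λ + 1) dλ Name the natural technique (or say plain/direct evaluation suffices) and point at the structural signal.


Method: no special technique — a term-by-term power-rule job in λ; no substitution or rearrangement earns its keep here.


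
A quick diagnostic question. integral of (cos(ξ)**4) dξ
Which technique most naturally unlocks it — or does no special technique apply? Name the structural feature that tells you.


Technique: a trigonometric identity — the exponent on cos(ξ)**4 is even — the power-reduction identity is the standard preprocessing step.


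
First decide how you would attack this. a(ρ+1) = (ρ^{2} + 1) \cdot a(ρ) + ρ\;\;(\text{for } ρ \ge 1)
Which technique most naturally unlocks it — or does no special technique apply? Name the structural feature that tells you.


Diagnosis: a summation factor — first-order, linear, moving coefficient ρ^{2} + 1: the discrete analogue of an integrating factor handles it.


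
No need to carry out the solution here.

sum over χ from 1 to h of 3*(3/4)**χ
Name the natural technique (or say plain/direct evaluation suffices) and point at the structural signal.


Verdict: the geometric series formula — the ratio of consecutive terms is the constant 3/4, independent of the index — a geometric sum.


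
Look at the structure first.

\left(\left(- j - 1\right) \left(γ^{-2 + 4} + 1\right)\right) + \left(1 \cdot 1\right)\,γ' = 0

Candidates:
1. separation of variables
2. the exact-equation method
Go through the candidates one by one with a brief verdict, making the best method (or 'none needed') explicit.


Method: separation of variables — one side of the product carries the independent variable, the other the unknown — the textbook separation shape.
- separation of variables — yes, a natural case for it.
- the exact-equation method — exactness fails on the nose — the mixed partials do not match.


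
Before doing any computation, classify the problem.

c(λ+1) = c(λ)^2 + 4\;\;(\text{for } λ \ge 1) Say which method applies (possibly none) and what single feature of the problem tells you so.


Best approach: no special technique — no ansatz, no master substitution, no summation factor survives the nonlinearity here.


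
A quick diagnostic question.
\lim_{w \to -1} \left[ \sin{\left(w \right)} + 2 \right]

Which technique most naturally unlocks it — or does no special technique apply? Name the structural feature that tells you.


Best approach: no special technique — no zero denominators, no indeterminate clash at -1 — substitute and read off the value.


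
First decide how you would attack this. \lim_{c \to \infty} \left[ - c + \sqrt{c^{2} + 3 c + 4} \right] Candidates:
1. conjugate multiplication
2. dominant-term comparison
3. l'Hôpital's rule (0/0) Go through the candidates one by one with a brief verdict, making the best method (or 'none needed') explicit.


Best approach: conjugate multiplication — both pieces blow up but their difference is finite; the conjugate trick rationalizes \sqrt{c^{2} + 3 c + 4} - c.
- conjugate multiplication — yes, a natural case for it.
- dominant-term comparison — this limit is not decided by comparing leading-term growth at infinity.
- l'Hôpital's rule (0/0) — no quotient structure at all: the clash is ∞ minus ∞, which rationalizing converts into a tractable ratio.


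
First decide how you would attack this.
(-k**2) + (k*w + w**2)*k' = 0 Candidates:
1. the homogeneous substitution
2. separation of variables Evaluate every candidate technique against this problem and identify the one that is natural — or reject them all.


Method: the homogeneous substitution — solved for the derivative, the right side is unchanged under scaling w and k together — it depends only on the ratio k/w, so substitute a single ratio variable. A Bernoulli-style rewrite — possibly after exchanging which variable is treated as dependent — would work as well; the homogeneous substitution is the more immediate reading here.
- the homogeneous substitution — yes — fits the structure here.
- separation of variables: no division isolates the independent variable from the unknown.


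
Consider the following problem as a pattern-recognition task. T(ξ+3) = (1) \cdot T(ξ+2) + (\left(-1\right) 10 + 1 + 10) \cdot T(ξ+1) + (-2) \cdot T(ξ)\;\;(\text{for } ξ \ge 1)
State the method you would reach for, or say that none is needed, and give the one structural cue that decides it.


Diagnosis: the characteristic-root method — every coefficient is a fixed number and the forcing is zero — substitute r^ξ and read off the root equation.


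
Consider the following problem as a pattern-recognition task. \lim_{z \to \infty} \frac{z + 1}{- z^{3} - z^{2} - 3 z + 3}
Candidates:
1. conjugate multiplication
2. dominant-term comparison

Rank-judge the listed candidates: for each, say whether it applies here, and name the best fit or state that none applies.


Verdict: dominant-term comparison — growth-rate triage: the leading powers of z decide the limit, everything else is noise.
- conjugate multiplication — rationalization has no target — no divergent radical difference appears.
- dominant-term comparison: yes, a natural case for it.


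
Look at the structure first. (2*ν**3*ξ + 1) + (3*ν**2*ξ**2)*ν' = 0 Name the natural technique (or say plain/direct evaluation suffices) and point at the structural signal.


Method: the exact-equation method — d/dν of 2*ν**3*ξ + 1 equals d/dξ of 3*ν**2*ξ**2: the form is a total differential of one potential — integrate it exactly.


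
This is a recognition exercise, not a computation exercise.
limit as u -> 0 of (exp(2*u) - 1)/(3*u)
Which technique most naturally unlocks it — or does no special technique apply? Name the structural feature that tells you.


Technique: l'Hôpital's rule (0/0) — the 0/0 form at 0 is the signature situation for l'Hôpital's rule. Expanding numerator and denominator to first order gives the same value — the rule automates exactly that.


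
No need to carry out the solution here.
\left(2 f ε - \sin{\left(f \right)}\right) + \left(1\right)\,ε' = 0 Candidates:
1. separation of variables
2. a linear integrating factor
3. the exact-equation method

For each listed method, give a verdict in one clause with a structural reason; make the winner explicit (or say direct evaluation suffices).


Method: a linear integrating factor — the unknown enters only to the first power against a nonzero forcing term — the integrating-factor template applies directly.
- separation of variables — the two dependences do not factor apart.
- a linear integrating factor: applicable, and directly so.
- the exact-equation method: the mixed partial derivatives differ, so the left side is not a total differential.


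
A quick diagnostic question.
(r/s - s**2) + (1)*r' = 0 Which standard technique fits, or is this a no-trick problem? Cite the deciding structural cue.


Verdict: a linear integrating factor — the unknown enters only to the first power against a nonzero forcing term — the integrating-factor template applies directly.


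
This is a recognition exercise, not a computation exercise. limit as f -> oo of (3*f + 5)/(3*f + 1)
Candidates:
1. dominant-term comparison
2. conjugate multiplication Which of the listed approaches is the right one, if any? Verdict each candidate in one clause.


Diagnosis: dominant-term comparison — divide through by the highest power of f; every lower-order term dies and the dominant terms decide the limit.
- dominant-term comparison — yes, a natural case for it.
- conjugate multiplication — no divergent radical difference is present for a conjugate pair to cancel.


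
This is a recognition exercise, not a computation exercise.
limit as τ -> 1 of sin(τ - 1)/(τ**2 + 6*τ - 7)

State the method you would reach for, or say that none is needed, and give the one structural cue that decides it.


Verdict: l'Hôpital's rule (0/0) — both numerator and denominator vanish at 1: the genuine 0/0 indeterminate that l'Hôpital exists for. The standard small-argument limits would also carry it; the rule is the systematic route.


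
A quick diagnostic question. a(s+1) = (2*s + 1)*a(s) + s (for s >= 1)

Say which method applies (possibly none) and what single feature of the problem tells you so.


Verdict: a summation factor — with the index-dependent coefficient 2*s + 1, dividing by the cumulative product turns the left side into a pure difference.


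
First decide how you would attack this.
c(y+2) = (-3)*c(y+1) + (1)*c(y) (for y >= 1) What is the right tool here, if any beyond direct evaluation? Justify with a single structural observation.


Best approach: the characteristic-root method — shift-invariance with fixed coefficients calls for exponential trials; the characteristic polynomial finds every r^y.


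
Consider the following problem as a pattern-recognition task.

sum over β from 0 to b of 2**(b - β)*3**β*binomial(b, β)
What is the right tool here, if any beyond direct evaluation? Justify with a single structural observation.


Technique: the binomial theorem — binomial(b, β) weighting matched powers of 3 and 2 is the expanded form of (3 + 2)^b — fold it back up.


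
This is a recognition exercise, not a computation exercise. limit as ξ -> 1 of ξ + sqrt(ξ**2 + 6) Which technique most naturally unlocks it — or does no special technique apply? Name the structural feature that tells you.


Diagnosis: no special technique — the function is continuous at 1; evaluation is itself the limit, no machinery required.


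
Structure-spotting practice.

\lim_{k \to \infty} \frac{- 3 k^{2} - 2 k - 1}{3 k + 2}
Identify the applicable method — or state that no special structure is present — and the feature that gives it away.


Best approach: dominant-term comparison — divide through by the highest power of k; every lower-order term dies and the dominant terms decide the limit. Differentiating the expression as a single quotient would eventually settle it as well; matching dominant growth settles it immediately.


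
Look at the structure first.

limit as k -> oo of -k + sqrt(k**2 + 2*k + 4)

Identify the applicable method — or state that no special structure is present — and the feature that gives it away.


Best approach: conjugate multiplication — the ∞ − ∞ radical form is the exact trigger for the conjugate maneuver.


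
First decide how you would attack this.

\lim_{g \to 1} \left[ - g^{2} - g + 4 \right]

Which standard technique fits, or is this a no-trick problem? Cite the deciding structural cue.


Verdict: no special technique — the expression is continuous at the evaluation point — substitute directly; no indeterminate form appears.


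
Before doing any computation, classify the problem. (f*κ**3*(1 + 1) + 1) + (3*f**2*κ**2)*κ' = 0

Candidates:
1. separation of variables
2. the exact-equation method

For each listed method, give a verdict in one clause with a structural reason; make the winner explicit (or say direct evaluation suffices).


Technique: the exact-equation method — equality of cross partials is the green light — assemble the potential function term by term.
- separation of variables — the two dependences are entangled, not a clean product of one-variable pieces.
- the exact-equation method — yes, a natural case for it.


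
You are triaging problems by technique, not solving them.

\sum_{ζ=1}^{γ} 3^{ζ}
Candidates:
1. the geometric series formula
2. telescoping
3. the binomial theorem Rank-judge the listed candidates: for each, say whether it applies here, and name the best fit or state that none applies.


Diagnosis: the geometric series formula — consecutive terms stand in a fixed index-free ratio — the geometric sum formula closes it.
- the geometric series formula: applies; the problem has the shape this method handles.
- telescoping: computed from the summand as displayed, the partial sums build up without the pairwise collapse telescoping exploits.
- the binomial theorem: the terms do not reassemble into a binomial power.


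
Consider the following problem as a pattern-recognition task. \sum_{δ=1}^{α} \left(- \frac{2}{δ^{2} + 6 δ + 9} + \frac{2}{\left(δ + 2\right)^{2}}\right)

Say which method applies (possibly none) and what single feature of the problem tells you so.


Method: telescoping — a difference of consecutive values of one function (\frac{2}{\left(δ + 2\right)^{2}} at one index and the next) — telescoping by construction.


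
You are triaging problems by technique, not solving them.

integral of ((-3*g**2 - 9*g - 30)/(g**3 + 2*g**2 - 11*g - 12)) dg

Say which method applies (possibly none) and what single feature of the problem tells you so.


Best approach: partial fractions — each factor of g**3 + 2*g**2 - 11*g - 12 owns one elementary piece of the integrand — separate them and integrate piecewise.


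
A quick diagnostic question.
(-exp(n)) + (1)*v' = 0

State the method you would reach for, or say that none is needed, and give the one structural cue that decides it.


Best approach: no special technique — with v absent the equation is not coupled at all: direct integration in n.


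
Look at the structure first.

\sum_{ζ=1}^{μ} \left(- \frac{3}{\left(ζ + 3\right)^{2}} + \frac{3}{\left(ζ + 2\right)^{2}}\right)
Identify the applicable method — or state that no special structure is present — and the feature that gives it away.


Technique: telescoping — spot the paired structure — each term adds \frac{3}{\left(ζ + 2\right)^{2}} and subtracts its successor value, which the next term restores: the definition of a telescoping chain.


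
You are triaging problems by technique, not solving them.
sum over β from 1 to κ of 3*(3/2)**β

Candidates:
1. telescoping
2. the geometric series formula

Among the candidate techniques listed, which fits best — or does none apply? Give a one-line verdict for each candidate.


Diagnosis: the geometric series formula — consecutive terms stand in a fixed index-free ratio — the geometric sum formula closes it.
- telescoping — computed from the summand as displayed, the partial sums build up without the pairwise collapse telescoping exploits.
- the geometric series formula — yes — fits the structure here.


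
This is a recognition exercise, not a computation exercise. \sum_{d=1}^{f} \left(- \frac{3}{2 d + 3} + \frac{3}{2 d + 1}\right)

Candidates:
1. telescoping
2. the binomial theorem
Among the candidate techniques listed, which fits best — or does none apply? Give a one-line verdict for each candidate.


Method: telescoping — write out three consecutive terms and watch the interior cancel: the advanced copy one term subtracts reappears as the very next term's leading piece, pair after pair.
- telescoping — yes, a natural case for it.
- the binomial theorem — there is no sum-raised-to-a-power identity hiding in these terms.


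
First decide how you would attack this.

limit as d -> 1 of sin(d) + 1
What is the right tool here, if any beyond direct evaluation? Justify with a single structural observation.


Technique: no special technique — no vanishing denominator and no indeterminate clash at the point — evaluation is immediate.


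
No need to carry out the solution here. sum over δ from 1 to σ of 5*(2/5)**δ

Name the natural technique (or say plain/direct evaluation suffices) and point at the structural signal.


Method: the geometric series formula — check a ratio of consecutive terms: it is 2/5, independent of the index, so the geometric formula closes the sum.


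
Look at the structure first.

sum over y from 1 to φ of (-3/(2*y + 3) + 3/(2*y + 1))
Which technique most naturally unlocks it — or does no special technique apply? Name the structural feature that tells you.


Method: telescoping — this sum is a zipper: each term contributes 3/(2*y + 1) and removes the next index's value, which the following term puts back, closing term by term.


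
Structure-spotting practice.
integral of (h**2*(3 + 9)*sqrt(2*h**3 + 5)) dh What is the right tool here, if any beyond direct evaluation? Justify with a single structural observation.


Diagnosis: u-substitution — collected, the integrand has one factor that is, up to a constant, the derivative of an inner expression the rest depends on — substitute for that inner expression.


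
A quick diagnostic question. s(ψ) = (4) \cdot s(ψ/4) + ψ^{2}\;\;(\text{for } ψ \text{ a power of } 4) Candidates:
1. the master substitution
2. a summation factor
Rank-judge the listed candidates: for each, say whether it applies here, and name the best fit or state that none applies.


Best approach: the master substitution — the argument shrinks by the factor 4, so measure the index on a logarithmic scale and the recursion becomes a shift.
- the master substitution: yes, a natural case for it.
- a summation factor: the recursion divides its index rather than shifting it — there is no previous-term chain for a summation factor to telescope.


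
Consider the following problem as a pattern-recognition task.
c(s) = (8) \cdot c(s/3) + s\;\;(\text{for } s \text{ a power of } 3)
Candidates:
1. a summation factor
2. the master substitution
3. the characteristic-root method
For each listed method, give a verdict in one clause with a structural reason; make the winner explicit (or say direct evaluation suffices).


Verdict: the master substitution — treat m = log base 3 of s as the new clock: one recursion step advances m by one while s scales by 3.
- a summation factor: the recursion divides its index rather than shifting it — there is no previous-term chain for a summation factor to telescope.
- the master substitution — applies; the problem has the shape this method handles.
- the characteristic-root method — the recursion divides its index rather than shifting it — outside the constant-shift family the root method covers.


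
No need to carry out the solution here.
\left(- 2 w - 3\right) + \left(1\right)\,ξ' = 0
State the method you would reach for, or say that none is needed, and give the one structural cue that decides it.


Diagnosis: no special technique — solved for the derivative, ξ never appears on the right — this is a direct integration in w, not a differential-equations problem at heart.


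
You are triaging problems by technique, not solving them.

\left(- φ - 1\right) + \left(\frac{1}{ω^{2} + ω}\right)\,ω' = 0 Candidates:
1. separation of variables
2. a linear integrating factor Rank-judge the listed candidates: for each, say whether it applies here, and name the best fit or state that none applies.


Best approach: separation of variables — one side of the product carries the independent variable, the other the unknown — the textbook separation shape. This doubles as a Bernoulli equation in the unknown as written; dividing and integrating works on it directly.
- separation of variables: a fit — the right tool for this form.
- a linear integrating factor: a nonlinear term in the unknown puts this outside the integrating-factor template.


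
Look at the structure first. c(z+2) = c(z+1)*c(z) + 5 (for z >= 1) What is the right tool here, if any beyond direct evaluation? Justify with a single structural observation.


Technique: no special technique — once the recursion is nonlinear, characteristic roots, master substitutions, and summation factors are all off the table.


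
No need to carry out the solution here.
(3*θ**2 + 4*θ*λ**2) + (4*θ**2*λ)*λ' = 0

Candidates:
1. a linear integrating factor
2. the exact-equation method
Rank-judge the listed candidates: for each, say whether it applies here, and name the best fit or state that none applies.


Verdict: the exact-equation method — 3*θ**2 + 4*θ*λ**2 and 4*θ**2*λ pass the exactness check on the nose, so no integrating factor in θ or λ is needed at all.
- a linear integrating factor: the unknown enters nonlinearly (through a power, a denominator, or a transcendental function), which the linear integrating-factor recipe cannot absorb as-is — any repair would come from a preliminary substitution, not the factor.
- the exact-equation method: yes, a natural case for it.


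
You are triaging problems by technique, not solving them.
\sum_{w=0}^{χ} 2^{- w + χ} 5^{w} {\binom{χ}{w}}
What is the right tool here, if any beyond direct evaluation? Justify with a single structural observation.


Method: the binomial theorem — binomial coefficients against complementary powers of 5 and 2: recognize the binomial expansion and resum.


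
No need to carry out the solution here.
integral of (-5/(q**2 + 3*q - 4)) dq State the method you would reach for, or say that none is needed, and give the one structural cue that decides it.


Diagnosis: partial fractions — a proper rational integrand over the factorable q**2 + 3*q - 4: partial fractions reduce it to elementary pieces.


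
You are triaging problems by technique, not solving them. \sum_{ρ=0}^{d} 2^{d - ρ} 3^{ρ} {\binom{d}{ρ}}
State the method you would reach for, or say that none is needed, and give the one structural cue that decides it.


Diagnosis: the binomial theorem — terms weighting {\binom{d}{ρ}} against matched powers of 3 and 2 reassemble into (3 + 2)^d by the binomial theorem.


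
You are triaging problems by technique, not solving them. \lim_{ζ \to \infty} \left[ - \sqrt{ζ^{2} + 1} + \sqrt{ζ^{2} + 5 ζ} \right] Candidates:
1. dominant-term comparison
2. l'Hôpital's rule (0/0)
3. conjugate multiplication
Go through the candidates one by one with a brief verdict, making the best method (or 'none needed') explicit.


Best approach: conjugate multiplication — an infinity-minus-infinity difference with a surviving radical — multiply by the conjugate to cancel the divergence.
- dominant-term comparison — no dominant power emerges to decide the limit by degree comparison.
- l'Hôpital's rule (0/0): substitution produces ∞ − ∞ rather than a vanishing quotient; the rule needs a 0/0 ratio to act on.
- conjugate multiplication — yes, a natural case for it.


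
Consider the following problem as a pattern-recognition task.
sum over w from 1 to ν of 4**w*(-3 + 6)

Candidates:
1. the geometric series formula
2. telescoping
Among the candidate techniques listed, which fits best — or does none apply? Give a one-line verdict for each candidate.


Technique: the geometric series formula — check a ratio of consecutive terms: it is 4, independent of the index, so the geometric formula closes the sum.
- the geometric series formula: yes — fits the structure here.
- telescoping — the terms as presented offer no neighboring cancellation — a telescoping rewrite may exist, but the displayed structure does not hand one over.


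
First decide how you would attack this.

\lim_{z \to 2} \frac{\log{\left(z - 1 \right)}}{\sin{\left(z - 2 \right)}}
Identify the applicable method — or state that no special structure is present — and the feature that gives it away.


Technique: l'Hôpital's rule (0/0) — substituting 2 gives 0 over 0; differentiate top and bottom once and re-evaluate. The standard small-argument limits would also carry it; the rule is the systematic route.


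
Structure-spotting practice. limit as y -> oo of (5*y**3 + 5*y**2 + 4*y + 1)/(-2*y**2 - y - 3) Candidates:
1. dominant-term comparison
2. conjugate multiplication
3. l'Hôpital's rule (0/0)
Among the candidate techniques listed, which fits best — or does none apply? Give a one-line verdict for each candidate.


Verdict: dominant-term comparison — divide by the highest power of y present: lower-order terms vanish and the dominant ratio remains.
- dominant-term comparison: yes, a natural case for it.
- conjugate multiplication — multiplying by a conjugate would not remove any indeterminacy here.
- l'Hôpital's rule (0/0) — no 0/0 form appears: written as one quotient, top and bottom both grow without bound, and the ratio is decided by their leading terms.


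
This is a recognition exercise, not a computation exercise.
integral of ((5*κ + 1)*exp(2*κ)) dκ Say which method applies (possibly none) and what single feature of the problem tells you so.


Method: integration by parts — 5*κ + 1 dies after finitely many derivatives while exp(2*κ) cycles under integration — the tabular/parts setup.


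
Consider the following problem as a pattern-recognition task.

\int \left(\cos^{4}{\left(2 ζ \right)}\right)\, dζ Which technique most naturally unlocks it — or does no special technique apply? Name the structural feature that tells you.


Best approach: a trigonometric identity — \cos^{4}{\left(2 ζ \right)} is the textbook power-reduction case — identities first, antiderivatives second.


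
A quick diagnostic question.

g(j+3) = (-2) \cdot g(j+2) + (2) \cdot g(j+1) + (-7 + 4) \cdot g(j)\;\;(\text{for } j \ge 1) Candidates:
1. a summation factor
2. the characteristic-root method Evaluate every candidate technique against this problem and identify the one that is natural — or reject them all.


Diagnosis: the characteristic-root method — because shifting j leaves the equation's coefficients unchanged, exponential trials reduce it to algebra.
- a summation factor: the recurrence reaches back more than one step, outside the first-order family a summation factor normalizes.
- the characteristic-root method — applies; the problem has the shape this method handles.


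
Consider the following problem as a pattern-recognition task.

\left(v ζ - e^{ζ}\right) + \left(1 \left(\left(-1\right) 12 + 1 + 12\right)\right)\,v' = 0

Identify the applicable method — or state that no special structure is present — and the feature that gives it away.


Method: a linear integrating factor — the unknown enters only to the first power against a nonzero forcing term — the integrating-factor template applies directly.


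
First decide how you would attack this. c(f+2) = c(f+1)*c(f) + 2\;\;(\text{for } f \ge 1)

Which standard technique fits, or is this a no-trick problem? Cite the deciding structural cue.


Verdict: no special technique — the sequence value feeds back through itself nonlinearly — linear superposition fails, and every superposition-based closed form fails with it.


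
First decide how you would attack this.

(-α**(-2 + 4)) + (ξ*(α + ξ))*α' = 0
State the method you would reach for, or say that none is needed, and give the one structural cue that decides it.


Best approach: the homogeneous substitution — solved for the derivative, the right side is unchanged under scaling ξ and α together — it depends only on the ratio α/ξ, so substitute a single ratio variable. A Bernoulli-style rewrite — possibly after exchanging which variable is treated as dependent — would work as well; the homogeneous substitution is the more immediate reading here.


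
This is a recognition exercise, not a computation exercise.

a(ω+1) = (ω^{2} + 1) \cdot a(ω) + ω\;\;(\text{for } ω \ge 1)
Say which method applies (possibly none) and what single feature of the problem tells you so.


Verdict: a summation factor — rescale the sequence by the product of the weights ω^{2} + 1 so far — the recurrence collapses to a plain running sum.


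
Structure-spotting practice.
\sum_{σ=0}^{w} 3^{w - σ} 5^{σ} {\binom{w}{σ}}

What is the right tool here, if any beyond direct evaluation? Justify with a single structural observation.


Verdict: the binomial theorem — {\binom{w}{σ}} weighting matched powers of 5 and 3 is the expanded form of (5 + 3)^w — fold it back up.


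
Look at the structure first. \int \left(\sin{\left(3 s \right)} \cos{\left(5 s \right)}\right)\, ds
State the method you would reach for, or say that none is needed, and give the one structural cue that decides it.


Best approach: a trigonometric identity — two different frequencies multiply in \sin{\left(3 s \right)} \cos{\left(5 s \right)}; the product-to-sum formula separates them.


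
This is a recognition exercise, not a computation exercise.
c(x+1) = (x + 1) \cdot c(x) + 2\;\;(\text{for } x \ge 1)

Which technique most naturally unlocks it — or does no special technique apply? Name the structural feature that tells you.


Method: a summation factor — rescale the sequence by the product of the weights x + 1 so far — the recurrence collapses to a plain running sum.


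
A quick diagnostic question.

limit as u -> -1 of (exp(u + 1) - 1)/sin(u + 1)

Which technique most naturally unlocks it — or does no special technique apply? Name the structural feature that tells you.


Verdict: l'Hôpital's rule (0/0) — plug in -1: top and bottom both hit zero, so differentiate each and retry. One could equally expand both pieces locally and compare leading terms; the rule does that in one stroke.


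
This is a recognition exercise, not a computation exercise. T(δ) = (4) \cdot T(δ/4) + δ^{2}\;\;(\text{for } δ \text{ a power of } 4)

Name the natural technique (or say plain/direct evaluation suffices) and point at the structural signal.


Verdict: the master substitution — the argument contracts 4-fold per step: reindex δ exponentially and solve the linear recurrence in the new index.


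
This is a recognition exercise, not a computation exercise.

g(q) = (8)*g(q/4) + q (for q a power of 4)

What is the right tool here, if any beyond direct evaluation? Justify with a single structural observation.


Method: the master substitution — the call at q/4 makes this multiplicative recursion; the master-style substitution converts it to additive.


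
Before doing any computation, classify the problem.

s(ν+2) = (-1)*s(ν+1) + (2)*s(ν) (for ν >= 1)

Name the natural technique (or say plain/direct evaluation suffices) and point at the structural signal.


Diagnosis: the characteristic-root method — fixed numeric weights on consecutive terms and no forcing term added: the root method in its home territory.


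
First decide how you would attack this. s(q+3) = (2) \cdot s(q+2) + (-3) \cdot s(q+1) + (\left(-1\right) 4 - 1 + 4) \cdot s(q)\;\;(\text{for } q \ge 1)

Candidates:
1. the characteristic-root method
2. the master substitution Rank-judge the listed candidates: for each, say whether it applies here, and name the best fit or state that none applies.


Best approach: the characteristic-root method — because shifting q leaves the equation's coefficients unchanged, exponential trials reduce it to algebra.
- the characteristic-root method — a fit — the right tool for this form.
- the master substitution — this is shift-type recursion, outside the divide-and-conquer template.


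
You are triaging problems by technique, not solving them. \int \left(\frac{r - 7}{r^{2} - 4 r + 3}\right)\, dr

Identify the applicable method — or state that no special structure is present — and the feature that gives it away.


Verdict: partial fractions — with r^{2} - 4 r + 3 factorable and the degree on top strictly smaller, simple-fraction decomposition is immediate.


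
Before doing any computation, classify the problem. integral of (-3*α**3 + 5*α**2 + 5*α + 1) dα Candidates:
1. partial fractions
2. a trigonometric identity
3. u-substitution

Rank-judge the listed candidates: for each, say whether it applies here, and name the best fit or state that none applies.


Diagnosis: no special technique — nothing composite, nothing rational, nothing trigonometric — each constant-multiple power of α integrates by the power rule alone.
- partial fractions — the expression is not a ratio of polynomials that decomposes further.
- a trigonometric identity — with no trigonometric functions present, identity rewriting has no target.
- u-substitution — no substitution does more than relabel what direct integration already handles.


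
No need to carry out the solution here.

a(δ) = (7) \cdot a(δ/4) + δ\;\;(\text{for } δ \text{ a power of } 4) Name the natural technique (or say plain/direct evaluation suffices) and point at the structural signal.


Verdict: the master substitution — the argument shrinks by the factor 4, so measure the index on a logarithmic scale and the recursion becomes a shift.
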